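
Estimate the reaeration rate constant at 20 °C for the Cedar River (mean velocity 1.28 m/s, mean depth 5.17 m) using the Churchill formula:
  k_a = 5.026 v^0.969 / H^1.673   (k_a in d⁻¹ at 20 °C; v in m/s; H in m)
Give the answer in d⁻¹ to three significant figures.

k_a ≈ 0.409 d⁻¹

k_a = 5.026 × 1.28^0.969 / 5.17^1.673 = 5.026 × 1.270 / 15.62 = 0.4087 d⁻¹.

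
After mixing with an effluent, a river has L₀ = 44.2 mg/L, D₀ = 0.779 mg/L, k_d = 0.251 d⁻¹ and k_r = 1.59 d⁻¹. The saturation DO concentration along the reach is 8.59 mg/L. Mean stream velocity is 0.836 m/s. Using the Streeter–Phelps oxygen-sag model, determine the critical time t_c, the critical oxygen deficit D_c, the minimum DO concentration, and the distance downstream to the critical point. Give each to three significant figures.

With k_r/k_d = 6.335 and 1 − D₀(k_r−k_d)/(k_d L₀) = 0.9060,
t_c = ln(6.335 × 0.9060) / (1.59 − 0.251) = ln(5.739) / 1.339 = 1.747/1.339 = 1.305 d.
D_c = (k_d/k_r) L₀ e^(−k_d t_c) = (0.251/1.59) × 44.2 × e^(−0.251×1.305) = 0.1579 × 44.2 × 0.7207 = 5.029 mg/L.
Minimum DO = C_s − D_c = 8.59 − 5.029 = 3.561 mg/L.
x_c = v t_c = 0.836 m/s × 1.305 d × 86400 s/d = 94260 m ≈ 94.3 km.

t_c ≈ 1.30 d; D_c ≈ 5.03 mg/L; min DO ≈ 3.56 mg/L; x_c ≈ 94.3 km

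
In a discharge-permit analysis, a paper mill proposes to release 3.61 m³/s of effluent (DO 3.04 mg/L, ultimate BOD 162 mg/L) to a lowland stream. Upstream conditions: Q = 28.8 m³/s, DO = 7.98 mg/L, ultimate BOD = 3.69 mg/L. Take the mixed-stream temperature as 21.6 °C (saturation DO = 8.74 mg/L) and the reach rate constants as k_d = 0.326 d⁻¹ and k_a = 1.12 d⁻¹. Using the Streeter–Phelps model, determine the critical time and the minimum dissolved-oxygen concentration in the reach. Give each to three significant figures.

Mixed DO = (28.8×7.98 + 3.61×3.04)/(28.8+3.61) = 240.8/32.41 = 7.430 mg/L.
Mixed L₀ = (28.8×3.69 + 3.61×162)/(32.41) = 691.1/32.41 = 21.32 mg/L.
Initial deficit D₀ = C_s − DO₀ = 8.74 − 7.430 = 1.310 mg/L.
t_c = (1/0.7940) ln[(1.12/0.326)(1 − 1.310×0.7940/(0.326×21.32))] = 1.259 × ln(2.921) = 1.350 d.
D_c = (0.326/1.12) × 21.32 × e^(−0.326×1.350) = 0.2911 × 21.32 × 0.6439 = 3.997 mg/L.
Minimum DO = 8.74 − 3.997 = 4.743 mg/L.

t_c ≈ 1.35 d; minimum DO ≈ 4.74 mg/L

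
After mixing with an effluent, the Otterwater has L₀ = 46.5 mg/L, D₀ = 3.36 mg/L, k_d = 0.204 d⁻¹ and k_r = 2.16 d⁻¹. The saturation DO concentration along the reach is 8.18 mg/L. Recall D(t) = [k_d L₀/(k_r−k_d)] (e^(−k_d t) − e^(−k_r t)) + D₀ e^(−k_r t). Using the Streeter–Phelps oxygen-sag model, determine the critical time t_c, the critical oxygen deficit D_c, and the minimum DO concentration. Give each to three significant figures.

At the critical point dD/dt = 0, so k_d L₀ e^(−k_d t) = k_r D. Substituting D(t) from the Streeter–Phelps equation and solving for t gives
t_c = ln[(k_r/k_d)(1 − D₀(k_r−k_d)/(k_d L₀))] / (k_r−k_d).
Here k_r−k_d = 1.956 d⁻¹ and 1 − D₀(k_r−k_d)/(k_d L₀) = 1 − 3.36×1.956/(0.204×46.5) = 0.3072, so
t_c = ln(10.59 × 0.3072) / 1.956 = 1.179 / 1.956 = 0.6030 d.
D_c = (k_d/k_r) L₀ e^(−k_d t_c) = (0.204/2.16) × 46.5 × e^(−0.204×0.6030) = 0.09444 × 46.5 × 0.8843 = 3.883 mg/L.
Minimum DO = C_s − D_c = 8.18 − 3.883 = 4.297 mg/L.

t_c ≈ 0.603 d; D_c ≈ 3.88 mg/L; min DO ≈ 4.30 mg/L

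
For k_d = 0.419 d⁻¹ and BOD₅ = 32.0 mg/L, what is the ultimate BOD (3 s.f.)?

BOD₅ = L₀(1 − e^(−5k_d)) ⇒ L₀ = BOD₅ / (1 − e^(−5×0.419))
= 32.0 / (1 − 0.1231) = 32.0 / 0.8769 = 36.49 mg/L.

L₀ ≈ 36.5 mg/L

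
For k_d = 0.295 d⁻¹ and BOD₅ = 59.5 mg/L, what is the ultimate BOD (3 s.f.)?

L₀ ≈ 77.2 mg/L

BOD₅ = L₀(1 − e^(−5k_d)) ⇒ L₀ = BOD₅ / (1 − e^(−5×0.295))
= 59.5 / (1 − 0.2288) = 59.5 / 0.7712 = 77.15 mg/L.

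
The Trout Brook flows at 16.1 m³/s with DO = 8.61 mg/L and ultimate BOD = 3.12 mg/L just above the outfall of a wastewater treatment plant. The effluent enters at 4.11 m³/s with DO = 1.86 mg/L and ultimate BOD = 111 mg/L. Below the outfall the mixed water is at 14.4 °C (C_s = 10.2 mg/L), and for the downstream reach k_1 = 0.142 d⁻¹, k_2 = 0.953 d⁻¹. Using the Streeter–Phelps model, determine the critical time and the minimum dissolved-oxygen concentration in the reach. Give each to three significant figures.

Mixed DO = (16.1×8.61 + 4.11×1.86)/(16.1+4.11) = 146.3/20.21 = 7.237 mg/L.
Mixed L₀ = (16.1×3.12 + 4.11×111)/(20.21) = 506.4/20.21 = 25.06 mg/L.
Initial deficit D₀ = C_s − DO₀ = 10.2 − 7.237 = 2.963 mg/L.
t_c = (1/0.8110) ln[(0.953/0.142)(1 − 2.963×0.8110/(0.142×25.06))] = 1.233 × ln(2.180) = 0.9607 d.
D_c = (0.142/0.953) × 25.06 × e^(−0.142×0.9607) = 0.1490 × 25.06 × 0.8725 = 3.258 mg/L.
Minimum DO = 10.2 − 3.258 = 6.942 mg/L.

t_c ≈ 0.961 d; minimum DO ≈ 6.94 mg/L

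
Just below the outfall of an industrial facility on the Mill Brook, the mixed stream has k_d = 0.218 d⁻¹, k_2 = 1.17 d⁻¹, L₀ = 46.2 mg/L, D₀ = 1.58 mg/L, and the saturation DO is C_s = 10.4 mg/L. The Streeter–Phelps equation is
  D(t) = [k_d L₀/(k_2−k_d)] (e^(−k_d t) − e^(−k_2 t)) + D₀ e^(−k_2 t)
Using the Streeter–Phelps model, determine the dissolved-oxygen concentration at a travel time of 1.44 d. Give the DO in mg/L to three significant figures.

k_d L₀/(k_2−k_d) = 0.218×46.2/(1.17−0.218) = 10.07/0.9520 = 10.58 mg/L.
e^(−k_d t) = e^(−0.218×1.440) = 0.7306; e^(−k_2 t) = e^(−1.17×1.440) = 0.1855.
D = 10.58 × (0.7306 − 0.1855) + 1.58 × 0.1855 = 5.767 + 0.2931 = 6.060 mg/L.
DO = C_s − D = 10.4 − 6.060 = 4.340 mg/L.

DO ≈ 4.34 mg/L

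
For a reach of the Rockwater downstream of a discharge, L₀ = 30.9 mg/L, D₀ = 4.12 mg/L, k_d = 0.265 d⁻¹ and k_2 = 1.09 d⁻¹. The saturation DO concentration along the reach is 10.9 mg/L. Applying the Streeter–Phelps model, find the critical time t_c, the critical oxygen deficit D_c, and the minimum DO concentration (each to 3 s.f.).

t_c ≈ 1.06 d; D_c ≈ 5.67 mg/L; min DO ≈ 5.23 mg/L

At the critical point dD/dt = 0, so k_d L₀ e^(−k_d t) = k_2 D. Substituting D(t) from the Streeter–Phelps equation and solving for t gives
t_c = ln[(k_2/k_d)(1 − D₀(k_2−k_d)/(k_d L₀))] / (k_2−k_d).
Here k_2−k_d = 0.8250 d⁻¹ and 1 − D₀(k_2−k_d)/(k_d L₀) = 1 − 4.12×0.8250/(0.265×30.9) = 0.5849, so
t_c = ln(4.113 × 0.5849) / 0.8250 = 0.8779 / 0.8250 = 1.064 d.
D_c = (k_d/k_2) L₀ e^(−k_d t_c) = (0.265/1.09) × 30.9 × e^(−0.265×1.064) = 0.2431 × 30.9 × 0.7543 = 5.666 mg/L.
Minimum DO = C_s − D_c = 10.9 − 5.666 = 5.234 mg/L.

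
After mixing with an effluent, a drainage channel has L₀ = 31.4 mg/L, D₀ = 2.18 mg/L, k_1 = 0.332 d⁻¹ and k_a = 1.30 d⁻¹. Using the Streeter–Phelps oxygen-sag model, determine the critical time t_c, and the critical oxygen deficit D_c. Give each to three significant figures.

t_c ≈ 1.18 d; D_c ≈ 5.43 mg/L

t_c = [1/(k_a−k_1)] ln[(k_a/k_1)(1 − D₀(k_a−k_1)/(k_1 L₀))]
= [1/(1.30−0.332)] ln[(1.30/0.332)(1 − 2.18×0.9680/(0.332×31.4))]
= (1/0.9680) ln[3.916 × 0.7976] = 1.033 × ln(3.123) = 1.033 × 1.139 = 1.176 d.
D_c = (k_1/k_a) L₀ e^(−k_1 t_c) = (0.332/1.30) × 31.4 × e^(−0.332×1.176) = 0.2554 × 31.4 × 0.6767 = 5.426 mg/L.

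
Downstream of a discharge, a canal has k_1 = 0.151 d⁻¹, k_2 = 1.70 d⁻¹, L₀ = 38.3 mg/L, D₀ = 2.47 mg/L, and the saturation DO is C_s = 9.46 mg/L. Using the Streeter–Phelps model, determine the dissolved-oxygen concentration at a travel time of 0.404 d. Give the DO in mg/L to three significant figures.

DO ≈ 6.58 mg/L

k_1 L₀/(k_2−k_1) = 0.151×38.3/(1.70−0.151) = 5.783/1.549 = 3.734 mg/L.
e^(−k_1 t) = e^(−0.151×0.4040) = 0.9408; e^(−k_2 t) = e^(−1.70×0.4040) = 0.5032.
D = 3.734 × (0.9408 − 0.5032) + 2.47 × 0.5032 = 1.634 + 1.243 = 2.877 mg/L.
DO = C_s − D = 9.46 − 2.877 = 6.583 mg/L.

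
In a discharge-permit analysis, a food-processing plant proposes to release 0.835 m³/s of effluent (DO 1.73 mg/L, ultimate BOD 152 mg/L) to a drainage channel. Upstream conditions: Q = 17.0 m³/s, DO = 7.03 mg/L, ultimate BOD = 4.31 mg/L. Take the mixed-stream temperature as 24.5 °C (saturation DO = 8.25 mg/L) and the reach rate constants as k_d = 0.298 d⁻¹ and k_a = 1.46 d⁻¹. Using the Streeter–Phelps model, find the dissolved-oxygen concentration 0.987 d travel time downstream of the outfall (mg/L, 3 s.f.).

DO ≈ 6.44 mg/L

Mixed DO = (17.0×7.03 + 0.835×1.73)/(17.0+0.835) = 121.0/17.84 = 6.782 mg/L.
Mixed L₀ = (17.0×4.31 + 0.835×152)/(17.84) = 200.2/17.84 = 11.22 mg/L.
Initial deficit D₀ = C_s − DO₀ = 8.25 − 6.782 = 1.468 mg/L.
D(0.987) = [0.298×11.22/(1.46−0.298)](e^(−0.298×0.987) − e^(−1.46×0.987)) + 1.468 e^(−1.46×0.987)
= 2.879 × (0.7452 − 0.2367) + 1.468 × 0.2367 = 1.811 mg/L.
DO = 8.25 − 1.811 = 6.439 mg/L.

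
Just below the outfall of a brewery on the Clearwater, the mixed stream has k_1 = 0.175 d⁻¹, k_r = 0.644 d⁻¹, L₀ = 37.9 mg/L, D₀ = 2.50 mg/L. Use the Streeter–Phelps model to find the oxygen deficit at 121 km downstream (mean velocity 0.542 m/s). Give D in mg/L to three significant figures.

D ≈ 6.79 mg/L

Travel time t = x/v = 121 km / (0.542 m/s) = 121000 m / 0.542 m/s = 223200 s = 2.584 d.
k_1 L₀/(k_r−k_1) = 0.175×37.9/(0.644−0.175) = 6.632/0.4690 = 14.14 mg/L.
e^(−k_1 t) = e^(−0.175×2.584) = 0.6362; e^(−k_r t) = e^(−0.644×2.584) = 0.1894.
D = 14.14 × (0.6362 − 0.1894) + 2.50 × 0.1894 = 6.319 + 0.4734 = 6.793 mg/L.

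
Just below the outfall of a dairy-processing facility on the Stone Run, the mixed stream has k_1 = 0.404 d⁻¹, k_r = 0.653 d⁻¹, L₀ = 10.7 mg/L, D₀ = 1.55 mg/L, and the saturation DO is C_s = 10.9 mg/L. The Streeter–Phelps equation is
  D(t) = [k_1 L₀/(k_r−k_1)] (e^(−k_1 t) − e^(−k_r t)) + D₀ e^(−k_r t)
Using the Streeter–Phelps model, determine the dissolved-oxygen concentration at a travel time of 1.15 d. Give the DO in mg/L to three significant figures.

DO ≈ 7.45 mg/L

k_1 L₀/(k_r−k_1) = 0.404×10.7/(0.653−0.404) = 4.323/0.2490 = 17.36 mg/L.
e^(−k_1 t) = e^(−0.404×1.150) = 0.6284; e^(−k_r t) = e^(−0.653×1.150) = 0.4719.
D = 17.36 × (0.6284 − 0.4719) + 1.55 × 0.4719 = 2.716 + 0.7315 = 3.448 mg/L.
DO = C_s − D = 10.9 − 3.448 = 7.452 mg/L.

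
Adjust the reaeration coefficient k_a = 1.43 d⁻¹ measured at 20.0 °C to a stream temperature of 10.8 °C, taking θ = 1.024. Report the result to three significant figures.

k_a(T₂) = k_a(T₁) · θ^(T₂−T₁) = 1.43 × 1.024^(10.8−20.0)
= 1.43 × 1.024^-9.20 = 1.43 × 0.8040 = 1.150 d⁻¹.

k_a ≈ 1.15 d⁻¹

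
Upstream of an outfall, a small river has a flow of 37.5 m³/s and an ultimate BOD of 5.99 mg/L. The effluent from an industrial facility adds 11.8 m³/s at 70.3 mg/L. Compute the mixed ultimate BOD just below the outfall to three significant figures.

Flow-weighted mixing: C = (Q_r C_r + Q_w C_w)/(Q_r + Q_w)
= (37.5×5.99 + 11.8×70.3)/(37.5 + 11.8) = 1054/49.30 = 21.38 mg/L.

21.4 mg/L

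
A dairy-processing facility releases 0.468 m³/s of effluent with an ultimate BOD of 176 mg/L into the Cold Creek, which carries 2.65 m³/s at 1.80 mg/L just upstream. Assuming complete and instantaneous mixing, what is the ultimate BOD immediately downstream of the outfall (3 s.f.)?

27.9 mg/L

Flow-weighted mixing: C = (Q_r C_r + Q_w C_w)/(Q_r + Q_w)
= (2.65×1.80 + 0.468×176)/(2.65 + 0.468) = 87.14/3.118 = 27.95 mg/L.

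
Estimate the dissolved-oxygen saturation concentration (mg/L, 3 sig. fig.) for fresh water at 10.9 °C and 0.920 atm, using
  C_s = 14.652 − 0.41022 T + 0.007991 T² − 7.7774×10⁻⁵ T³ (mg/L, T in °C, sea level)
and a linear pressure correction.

At sea level: C_s = 14.652 − 0.41022×10.9 + 0.007991×10.9² − 7.7774×10⁻⁵×10.9³ = 11.03 mg/L.
Pressure correction: C_s' = 11.03 × 0.920 = 10.15 mg/L.

C_s ≈ 10.1 mg/L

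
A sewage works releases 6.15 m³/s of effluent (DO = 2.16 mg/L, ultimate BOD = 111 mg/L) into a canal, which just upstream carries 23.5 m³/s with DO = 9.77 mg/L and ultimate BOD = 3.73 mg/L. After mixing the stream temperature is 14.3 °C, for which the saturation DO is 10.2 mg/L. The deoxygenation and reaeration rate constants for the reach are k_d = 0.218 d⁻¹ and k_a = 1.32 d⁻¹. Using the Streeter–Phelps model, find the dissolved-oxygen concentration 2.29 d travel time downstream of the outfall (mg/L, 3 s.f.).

DO ≈ 7.23 mg/L

Mixed DO = (23.5×9.77 + 6.15×2.16)/(23.5+6.15) = 242.9/29.65 = 8.192 mg/L.
Mixed L₀ = (23.5×3.73 + 6.15×111)/(29.65) = 770.3/29.65 = 25.98 mg/L.
Initial deficit D₀ = C_s − DO₀ = 10.2 − 8.192 = 2.008 mg/L.
D(2.29) = [0.218×25.98/(1.32−0.218)](e^(−0.218×2.29) − e^(−1.32×2.29)) + 2.008 e^(−1.32×2.29)
= 5.139 × (0.6070 − 0.04866) + 2.008 × 0.04866 = 2.967 mg/L.
DO = 10.2 − 2.967 = 7.233 mg/L.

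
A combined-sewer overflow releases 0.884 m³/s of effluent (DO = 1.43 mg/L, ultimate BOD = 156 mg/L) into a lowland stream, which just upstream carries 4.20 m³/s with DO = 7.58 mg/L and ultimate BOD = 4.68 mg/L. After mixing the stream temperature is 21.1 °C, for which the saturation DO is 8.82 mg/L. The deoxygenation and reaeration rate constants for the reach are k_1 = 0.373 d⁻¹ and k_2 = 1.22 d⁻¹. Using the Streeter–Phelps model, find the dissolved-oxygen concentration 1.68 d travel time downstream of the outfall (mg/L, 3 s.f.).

DO ≈ 2.99 mg/L

Mixed DO = (4.20×7.58 + 0.884×1.43)/(4.20+0.884) = 33.10/5.084 = 6.511 mg/L.
Mixed L₀ = (4.20×4.68 + 0.884×156)/(5.084) = 157.6/5.084 = 30.99 mg/L.
Initial deficit D₀ = C_s − DO₀ = 8.82 − 6.511 = 2.309 mg/L.
D(1.68) = [0.373×30.99/(1.22−0.373)](e^(−0.373×1.68) − e^(−1.22×1.68)) + 2.309 e^(−1.22×1.68)
= 13.65 × (0.5344 − 0.1288) + 2.309 × 0.1288 = 5.833 mg/L.
DO = 8.82 − 5.833 = 2.987 mg/L.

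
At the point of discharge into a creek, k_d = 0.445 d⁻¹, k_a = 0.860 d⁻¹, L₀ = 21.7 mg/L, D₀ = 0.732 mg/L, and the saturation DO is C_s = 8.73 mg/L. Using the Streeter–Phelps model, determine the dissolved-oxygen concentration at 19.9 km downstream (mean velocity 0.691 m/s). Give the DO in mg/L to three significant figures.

Travel time t = x/v = 19.9 km / (0.691 m/s) = 19900 m / 0.691 m/s = 28800 s = 0.3333 d.
k_d L₀/(k_a−k_d) = 0.445×21.7/(0.860−0.445) = 9.656/0.4150 = 23.27 mg/L.
e^(−k_d t) = e^(−0.445×0.3333) = 0.8621; e^(−k_a t) = e^(−0.860×0.3333) = 0.7508.
D = 23.27 × (0.8621 − 0.7508) + 0.732 × 0.7508 = 2.592 + 0.5496 = 3.141 mg/L.
DO = C_s − D = 8.73 − 3.141 = 5.589 mg/L.

DO ≈ 5.59 mg/L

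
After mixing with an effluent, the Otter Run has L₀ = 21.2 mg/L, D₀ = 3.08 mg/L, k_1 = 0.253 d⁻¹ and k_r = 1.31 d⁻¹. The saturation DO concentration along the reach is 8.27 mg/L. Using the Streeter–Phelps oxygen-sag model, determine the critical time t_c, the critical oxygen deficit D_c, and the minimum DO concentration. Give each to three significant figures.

t_c ≈ 0.672 d; D_c ≈ 3.45 mg/L; min DO ≈ 4.82 mg/L

With k_r/k_1 = 5.178 and 1 − D₀(k_r−k_1)/(k_1 L₀) = 0.3930,
t_c = ln(5.178 × 0.3930) / (1.31 − 0.253) = ln(2.035) / 1.057 = 0.7105/1.057 = 0.6722 d.
D_c = (k_1/k_r) L₀ e^(−k_1 t_c) = (0.253/1.31) × 21.2 × e^(−0.253×0.6722) = 0.1931 × 21.2 × 0.8436 = 3.454 mg/L.
Minimum DO = C_s − D_c = 8.27 − 3.454 = 4.816 mg/L.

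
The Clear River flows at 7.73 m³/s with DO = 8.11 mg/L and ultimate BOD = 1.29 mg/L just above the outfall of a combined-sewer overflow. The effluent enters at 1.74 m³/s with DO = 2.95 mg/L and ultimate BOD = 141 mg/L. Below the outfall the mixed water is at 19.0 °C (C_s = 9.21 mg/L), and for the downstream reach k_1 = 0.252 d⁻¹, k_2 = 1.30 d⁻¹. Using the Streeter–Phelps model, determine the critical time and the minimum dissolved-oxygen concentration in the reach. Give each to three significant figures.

t_c ≈ 1.20 d; minimum DO ≈ 5.35 mg/L

Mixed DO = (7.73×8.11 + 1.74×2.95)/(7.73+1.74) = 67.82/9.470 = 7.162 mg/L.
Mixed L₀ = (7.73×1.29 + 1.74×141)/(9.470) = 255.3/9.470 = 26.96 mg/L.
Initial deficit D₀ = C_s − DO₀ = 9.21 − 7.162 = 2.048 mg/L.
t_c = (1/1.048) ln[(1.30/0.252)(1 − 2.048×1.048/(0.252×26.96))] = 0.9542 × ln(3.529) = 1.203 d.
D_c = (0.252/1.30) × 26.96 × e^(−0.252×1.203) = 0.1938 × 26.96 × 0.7384 = 3.859 mg/L.
Minimum DO = 9.21 − 3.859 = 5.351 mg/L.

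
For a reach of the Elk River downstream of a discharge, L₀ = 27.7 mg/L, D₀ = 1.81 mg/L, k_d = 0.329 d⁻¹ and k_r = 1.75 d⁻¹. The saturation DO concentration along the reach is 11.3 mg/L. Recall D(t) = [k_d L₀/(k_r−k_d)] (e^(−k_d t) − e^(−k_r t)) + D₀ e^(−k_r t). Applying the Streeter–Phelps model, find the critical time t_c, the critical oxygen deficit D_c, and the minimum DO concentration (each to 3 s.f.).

t_c ≈ 0.943 d; D_c ≈ 3.82 mg/L; min DO ≈ 7.48 mg/L

With k_r/k_d = 5.319 and 1 − D₀(k_r−k_d)/(k_d L₀) = 0.7178,
t_c = ln(5.319 × 0.7178) / (1.75 − 0.329) = ln(3.818) / 1.421 = 1.340/1.421 = 0.9428 d.
D_c = (k_d/k_r) L₀ e^(−k_d t_c) = (0.329/1.75) × 27.7 × e^(−0.329×0.9428) = 0.1880 × 27.7 × 0.7333 = 3.819 mg/L.
Minimum DO = C_s − D_c = 11.3 − 3.819 = 7.481 mg/L.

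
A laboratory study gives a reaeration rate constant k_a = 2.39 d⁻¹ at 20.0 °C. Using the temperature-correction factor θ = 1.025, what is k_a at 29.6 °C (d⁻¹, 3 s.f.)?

k_a(T₂) = k_a(T₁) · θ^(T₂−T₁) = 2.39 × 1.025^(29.6−20.0)
= 2.39 × 1.025^9.60 = 2.39 × 1.268 = 3.029 d⁻¹.

k_a ≈ 3.03 d⁻¹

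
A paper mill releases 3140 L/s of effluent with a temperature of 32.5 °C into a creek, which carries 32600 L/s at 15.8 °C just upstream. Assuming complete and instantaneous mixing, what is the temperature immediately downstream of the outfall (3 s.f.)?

17.3 °C

Flow-weighted mixing: C = (Q_r C_r + Q_w C_w)/(Q_r + Q_w)
= (32600×15.8 + 3140×32.5)/(32600 + 3140) = 617100/35740 = 17.27 °C.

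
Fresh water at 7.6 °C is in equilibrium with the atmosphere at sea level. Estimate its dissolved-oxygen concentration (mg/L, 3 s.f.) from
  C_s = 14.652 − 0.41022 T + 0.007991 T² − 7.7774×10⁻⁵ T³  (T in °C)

C_s = 14.652 − 0.41022×7.6 + 0.007991×7.6² − 7.7774×10⁻⁵×7.6³ = 11.96 mg/L.

C_s ≈ 12.0 mg/L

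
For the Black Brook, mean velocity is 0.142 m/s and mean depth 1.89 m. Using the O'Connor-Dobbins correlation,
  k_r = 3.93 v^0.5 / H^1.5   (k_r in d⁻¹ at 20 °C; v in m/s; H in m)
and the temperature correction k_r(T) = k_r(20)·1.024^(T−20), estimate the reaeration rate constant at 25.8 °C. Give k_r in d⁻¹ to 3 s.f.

k_r ≈ 0.654 d⁻¹

k_r(20) = 3.93 × 0.142^0.5 / 1.89^1.5 = 3.93 × 0.3768 / 2.598 = 0.5700 d⁻¹.
k_r(25.8) = 0.5700 × 1.024^(25.8−20) = 0.5700 × 1.147 = 0.6540 d⁻¹.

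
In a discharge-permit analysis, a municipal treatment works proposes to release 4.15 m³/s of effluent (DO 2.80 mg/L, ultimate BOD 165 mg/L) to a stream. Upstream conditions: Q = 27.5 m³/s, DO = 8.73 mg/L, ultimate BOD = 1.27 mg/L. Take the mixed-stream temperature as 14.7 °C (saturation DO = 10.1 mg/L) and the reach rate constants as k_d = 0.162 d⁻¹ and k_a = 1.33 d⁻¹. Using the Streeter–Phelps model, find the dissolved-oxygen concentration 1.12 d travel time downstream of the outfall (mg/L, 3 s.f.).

Mixed DO = (27.5×8.73 + 4.15×2.80)/(27.5+4.15) = 251.7/31.65 = 7.952 mg/L.
Mixed L₀ = (27.5×1.27 + 4.15×165)/(31.65) = 719.7/31.65 = 22.74 mg/L.
Initial deficit D₀ = C_s − DO₀ = 10.1 − 7.952 = 2.148 mg/L.
D(1.12) = [0.162×22.74/(1.33−0.162)](e^(−0.162×1.12) − e^(−1.33×1.12)) + 2.148 e^(−1.33×1.12)
= 3.154 × (0.8341 − 0.2255) + 2.148 × 0.2255 = 2.404 mg/L.
DO = 10.1 − 2.404 = 7.696 mg/L.

DO ≈ 7.70 mg/L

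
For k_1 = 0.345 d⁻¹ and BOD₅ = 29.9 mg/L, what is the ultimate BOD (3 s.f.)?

L₀ ≈ 36.4 mg/L

BOD₅ = L₀(1 − e^(−5k_1)) ⇒ L₀ = BOD₅ / (1 − e^(−5×0.345))
= 29.9 / (1 − 0.1782) = 29.9 / 0.8218 = 36.38 mg/L.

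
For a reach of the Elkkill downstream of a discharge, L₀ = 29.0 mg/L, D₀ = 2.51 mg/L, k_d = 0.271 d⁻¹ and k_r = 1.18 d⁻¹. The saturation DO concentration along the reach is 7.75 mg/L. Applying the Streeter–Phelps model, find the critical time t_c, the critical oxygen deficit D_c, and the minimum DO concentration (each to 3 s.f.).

With k_r/k_d = 4.354 and 1 − D₀(k_r−k_d)/(k_d L₀) = 0.7097,
t_c = ln(4.354 × 0.7097) / (1.18 − 0.271) = ln(3.090) / 0.9090 = 1.128/0.9090 = 1.241 d.
D_c = (k_d/k_r) L₀ e^(−k_d t_c) = (0.271/1.18) × 29.0 × e^(−0.271×1.241) = 0.2297 × 29.0 × 0.7144 = 4.758 mg/L.
Minimum DO = C_s − D_c = 7.75 − 4.758 = 2.992 mg/L.

t_c ≈ 1.24 d; D_c ≈ 4.76 mg/L; min DO ≈ 2.99 mg/L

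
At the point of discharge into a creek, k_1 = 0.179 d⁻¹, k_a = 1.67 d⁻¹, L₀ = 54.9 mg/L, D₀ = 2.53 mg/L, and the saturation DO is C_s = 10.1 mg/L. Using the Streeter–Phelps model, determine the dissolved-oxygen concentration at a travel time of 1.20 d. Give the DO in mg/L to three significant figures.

DO ≈ 5.33 mg/L

k_1 L₀/(k_a−k_1) = 0.179×54.9/(1.67−0.179) = 9.827/1.491 = 6.591 mg/L.
e^(−k_1 t) = e^(−0.179×1.200) = 0.8067; e^(−k_a t) = e^(−1.67×1.200) = 0.1348.
D = 6.591 × (0.8067 − 0.1348) + 2.53 × 0.1348 = 4.429 + 0.3410 = 4.770 mg/L.
DO = C_s − D = 10.1 − 4.770 = 5.330 mg/L.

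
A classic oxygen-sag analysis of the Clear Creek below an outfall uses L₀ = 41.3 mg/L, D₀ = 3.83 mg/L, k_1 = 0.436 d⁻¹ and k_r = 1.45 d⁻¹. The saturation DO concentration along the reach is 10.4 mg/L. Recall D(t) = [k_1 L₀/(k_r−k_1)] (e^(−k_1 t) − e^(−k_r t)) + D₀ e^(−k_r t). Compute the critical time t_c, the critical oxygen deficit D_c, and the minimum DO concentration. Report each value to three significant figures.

t_c ≈ 0.946 d; D_c ≈ 8.22 mg/L; min DO ≈ 2.18 mg/L

At the critical point dD/dt = 0, so k_1 L₀ e^(−k_1 t) = k_r D. Substituting D(t) from the Streeter–Phelps equation and solving for t gives
t_c = ln[(k_r/k_1)(1 − D₀(k_r−k_1)/(k_1 L₀))] / (k_r−k_1).
Here k_r−k_1 = 1.014 d⁻¹ and 1 − D₀(k_r−k_1)/(k_1 L₀) = 1 − 3.83×1.014/(0.436×41.3) = 0.7843, so
t_c = ln(3.326 × 0.7843) / 1.014 = 0.9587 / 1.014 = 0.9455 d.
L(t_c) = L₀ e^(−k_1 t_c) = 41.3 × 0.6622 = 27.35 mg/L, and at the critical point k_r D_c = k_1 L, so D_c = (0.436/1.45) × 27.35 = 8.223 mg/L.
Minimum DO = C_s − D_c = 10.4 − 8.223 = 2.177 mg/L.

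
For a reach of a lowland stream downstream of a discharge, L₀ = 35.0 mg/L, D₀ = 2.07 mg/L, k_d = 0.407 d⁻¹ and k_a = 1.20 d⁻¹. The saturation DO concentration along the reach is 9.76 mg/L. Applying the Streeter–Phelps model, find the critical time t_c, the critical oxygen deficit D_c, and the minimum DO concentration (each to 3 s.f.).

t_c = [1/(k_a−k_d)] ln[(k_a/k_d)(1 − D₀(k_a−k_d)/(k_d L₀))]
= [1/(1.20−0.407)] ln[(1.20/0.407)(1 − 2.07×0.7930/(0.407×35.0))]
= (1/0.7930) ln[2.948 × 0.8848] = 1.261 × ln(2.609) = 1.261 × 0.9588 = 1.209 d.
D_c = (k_d/k_a) L₀ e^(−k_d t_c) = (0.407/1.20) × 35.0 × e^(−0.407×1.209) = 0.3392 × 35.0 × 0.6113 = 7.257 mg/L.
Minimum DO = C_s − D_c = 9.76 − 7.257 = 2.503 mg/L.

t_c ≈ 1.21 d; D_c ≈ 7.26 mg/L; min DO ≈ 2.50 mg/L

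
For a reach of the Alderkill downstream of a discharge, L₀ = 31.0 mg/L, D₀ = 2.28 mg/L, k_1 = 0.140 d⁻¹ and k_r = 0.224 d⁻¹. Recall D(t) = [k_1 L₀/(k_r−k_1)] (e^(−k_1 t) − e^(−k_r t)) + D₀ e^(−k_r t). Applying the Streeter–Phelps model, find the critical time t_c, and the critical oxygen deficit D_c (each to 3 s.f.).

t_c ≈ 5.06 d; D_c ≈ 9.54 mg/L

With k_r/k_1 = 1.600 and 1 − D₀(k_r−k_1)/(k_1 L₀) = 0.9559,
t_c = ln(1.600 × 0.9559) / (0.224 − 0.140) = ln(1.529) / 0.08400 = 0.4249/0.08400 = 5.058 d.
D_c = (k_1/k_r) L₀ e^(−k_1 t_c) = (0.140/0.224) × 31.0 × e^(−0.140×5.058) = 0.6250 × 31.0 × 0.4926 = 9.544 mg/L.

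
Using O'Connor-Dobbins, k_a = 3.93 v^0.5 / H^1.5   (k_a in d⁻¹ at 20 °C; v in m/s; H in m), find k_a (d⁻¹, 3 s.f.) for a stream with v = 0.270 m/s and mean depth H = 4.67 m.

k_a = 3.93 × 0.270^0.5 / 4.67^1.5 = 3.93 × 0.5196 / 10.09 = 0.2023 d⁻¹.

k_a ≈ 0.202 d⁻¹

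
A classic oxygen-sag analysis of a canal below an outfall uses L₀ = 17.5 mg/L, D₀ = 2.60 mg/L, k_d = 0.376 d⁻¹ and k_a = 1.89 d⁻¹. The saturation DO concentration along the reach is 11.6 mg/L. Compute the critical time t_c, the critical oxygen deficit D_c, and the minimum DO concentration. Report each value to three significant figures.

t_c ≈ 0.464 d; D_c ≈ 2.92 mg/L; min DO ≈ 8.68 mg/L

At the critical point dD/dt = 0, so k_d L₀ e^(−k_d t) = k_a D. Substituting D(t) from the Streeter–Phelps equation and solving for t gives
t_c = ln[(k_a/k_d)(1 − D₀(k_a−k_d)/(k_d L₀))] / (k_a−k_d).
Here k_a−k_d = 1.514 d⁻¹ and 1 − D₀(k_a−k_d)/(k_d L₀) = 1 − 2.60×1.514/(0.376×17.5) = 0.4018, so
t_c = ln(5.027 × 0.4018) / 1.514 = 0.7028 / 1.514 = 0.4642 d.
D_c = (k_d/k_a) L₀ e^(−k_d t_c) = (0.376/1.89) × 17.5 × e^(−0.376×0.4642) = 0.1989 × 17.5 × 0.8398 = 2.924 mg/L.
Minimum DO = C_s − D_c = 11.6 − 2.924 = 8.676 mg/L.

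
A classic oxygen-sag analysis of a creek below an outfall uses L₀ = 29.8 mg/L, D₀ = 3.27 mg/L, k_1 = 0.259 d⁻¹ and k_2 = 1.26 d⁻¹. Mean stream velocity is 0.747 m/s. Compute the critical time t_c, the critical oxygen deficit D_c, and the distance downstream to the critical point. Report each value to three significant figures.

t_c ≈ 1.03 d; D_c ≈ 4.69 mg/L; x_c ≈ 66.4 km

With k_2/k_1 = 4.865 and 1 − D₀(k_2−k_1)/(k_1 L₀) = 0.5759,
t_c = ln(4.865 × 0.5759) / (1.26 − 0.259) = ln(2.802) / 1.001 = 1.030/1.001 = 1.029 d.
L(t_c) = L₀ e^(−k_1 t_c) = 29.8 × 0.7660 = 22.83 mg/L, and at the critical point k_2 D_c = k_1 L, so D_c = (0.259/1.26) × 22.83 = 4.692 mg/L.
x_c = v t_c = 0.747 m/s × 1.029 d × 86400 s/d = 66420 m ≈ 66.4 km.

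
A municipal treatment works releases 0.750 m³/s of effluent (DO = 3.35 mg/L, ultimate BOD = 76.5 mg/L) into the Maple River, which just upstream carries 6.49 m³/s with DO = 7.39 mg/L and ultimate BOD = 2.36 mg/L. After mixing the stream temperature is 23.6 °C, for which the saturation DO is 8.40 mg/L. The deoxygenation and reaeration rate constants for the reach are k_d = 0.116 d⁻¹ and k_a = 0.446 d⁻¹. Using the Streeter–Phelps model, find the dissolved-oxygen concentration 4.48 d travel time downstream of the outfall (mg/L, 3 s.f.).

DO ≈ 6.59 mg/L

Mixed DO = (6.49×7.39 + 0.750×3.35)/(6.49+0.750) = 50.47/7.240 = 6.971 mg/L.
Mixed L₀ = (6.49×2.36 + 0.750×76.5)/(7.240) = 72.69/7.240 = 10.04 mg/L.
Initial deficit D₀ = C_s − DO₀ = 8.40 − 6.971 = 1.429 mg/L.
D(4.48) = [0.116×10.04/(0.446−0.116)](e^(−0.116×4.48) − e^(−0.446×4.48)) + 1.429 e^(−0.446×4.48)
= 3.529 × (0.5947 − 0.1356) + 1.429 × 0.1356 = 1.814 mg/L.
DO = 8.40 − 1.814 = 6.586 mg/L.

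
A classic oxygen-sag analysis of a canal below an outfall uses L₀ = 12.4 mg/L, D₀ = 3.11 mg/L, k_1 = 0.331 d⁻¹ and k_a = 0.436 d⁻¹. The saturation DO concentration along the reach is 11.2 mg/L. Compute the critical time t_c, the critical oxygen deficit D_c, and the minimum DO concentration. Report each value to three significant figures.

t_c = [1/(k_a−k_1)] ln[(k_a/k_1)(1 − D₀(k_a−k_1)/(k_1 L₀))]
= [1/(0.436−0.331)] ln[(0.436/0.331)(1 − 3.11×0.1050/(0.331×12.4))]
= (1/0.1050) ln[1.317 × 0.9204] = 9.524 × ln(1.212) = 9.524 × 0.1926 = 1.834 d.
D_c = (k_1/k_a) L₀ e^(−k_1 t_c) = (0.331/0.436) × 12.4 × e^(−0.331×1.834) = 0.7592 × 12.4 × 0.5449 = 5.129 mg/L.
Minimum DO = C_s − D_c = 11.2 − 5.129 = 6.071 mg/L.

t_c ≈ 1.83 d; D_c ≈ 5.13 mg/L; min DO ≈ 6.07 mg/L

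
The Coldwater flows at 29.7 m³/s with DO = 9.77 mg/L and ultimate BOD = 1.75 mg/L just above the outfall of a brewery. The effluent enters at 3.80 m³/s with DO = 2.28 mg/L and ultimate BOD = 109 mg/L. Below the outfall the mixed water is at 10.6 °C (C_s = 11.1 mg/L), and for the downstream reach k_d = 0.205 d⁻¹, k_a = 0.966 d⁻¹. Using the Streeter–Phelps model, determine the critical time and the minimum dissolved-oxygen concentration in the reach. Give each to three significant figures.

Mixed DO = (29.7×9.77 + 3.80×2.28)/(29.7+3.80) = 298.8/33.50 = 8.920 mg/L.
Mixed L₀ = (29.7×1.75 + 3.80×109)/(33.50) = 466.2/33.50 = 13.92 mg/L.
Initial deficit D₀ = C_s − DO₀ = 11.1 − 8.920 = 2.180 mg/L.
t_c = (1/0.7610) ln[(0.966/0.205)(1 − 2.180×0.7610/(0.205×13.92))] = 1.314 × ln(1.972) = 0.8925 d.
D_c = (0.205/0.966) × 13.92 × e^(−0.205×0.8925) = 0.2122 × 13.92 × 0.8328 = 2.459 mg/L.
Minimum DO = 11.1 − 2.459 = 8.641 mg/L.

t_c ≈ 0.893 d; minimum DO ≈ 8.64 mg/L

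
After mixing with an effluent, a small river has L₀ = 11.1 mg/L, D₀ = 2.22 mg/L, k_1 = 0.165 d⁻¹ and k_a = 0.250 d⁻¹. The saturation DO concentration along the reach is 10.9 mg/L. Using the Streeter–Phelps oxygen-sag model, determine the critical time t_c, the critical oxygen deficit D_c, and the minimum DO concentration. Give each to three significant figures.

t_c = [1/(k_a−k_1)] ln[(k_a/k_1)(1 − D₀(k_a−k_1)/(k_1 L₀))]
= [1/(0.250−0.165)] ln[(0.250/0.165)(1 − 2.22×0.08500/(0.165×11.1))]
= (1/0.08500) ln[1.515 × 0.8970] = 11.76 × ln(1.359) = 11.76 × 0.3068 = 3.609 d.
D_c = (k_1/k_a) L₀ e^(−k_1 t_c) = (0.165/0.250) × 11.1 × e^(−0.165×3.609) = 0.6600 × 11.1 × 0.5513 = 4.039 mg/L.
Minimum DO = C_s − D_c = 10.9 − 4.039 = 6.861 mg/L.

t_c ≈ 3.61 d; D_c ≈ 4.04 mg/L; min DO ≈ 6.86 mg/L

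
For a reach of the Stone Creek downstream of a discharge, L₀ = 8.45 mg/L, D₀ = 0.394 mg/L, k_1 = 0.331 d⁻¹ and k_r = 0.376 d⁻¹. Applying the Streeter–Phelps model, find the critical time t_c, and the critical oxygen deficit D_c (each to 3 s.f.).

t_c = [1/(k_r−k_1)] ln[(k_r/k_1)(1 − D₀(k_r−k_1)/(k_1 L₀))]
= [1/(0.376−0.331)] ln[(0.376/0.331)(1 − 0.394×0.04500/(0.331×8.45))]
= (1/0.04500) ln[1.136 × 0.9937] = 22.22 × ln(1.129) = 22.22 × 0.1211 = 2.691 d.
D_c = (k_1/k_r) L₀ e^(−k_1 t_c) = (0.331/0.376) × 8.45 × e^(−0.331×2.691) = 0.8803 × 8.45 × 0.4103 = 3.052 mg/L.

t_c ≈ 2.69 d; D_c ≈ 3.05 mg/L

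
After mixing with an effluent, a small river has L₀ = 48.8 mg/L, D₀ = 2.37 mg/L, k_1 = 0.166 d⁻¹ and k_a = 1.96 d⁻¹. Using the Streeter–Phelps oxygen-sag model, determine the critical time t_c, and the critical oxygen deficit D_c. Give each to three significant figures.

t_c = [1/(k_a−k_1)] ln[(k_a/k_1)(1 − D₀(k_a−k_1)/(k_1 L₀))]
= [1/(1.96−0.166)] ln[(1.96/0.166)(1 − 2.37×1.794/(0.166×48.8))]
= (1/1.794) ln[11.81 × 0.4751] = 0.5574 × ln(5.610) = 0.5574 × 1.725 = 0.9613 d.
L(t_c) = L₀ e^(−k_1 t_c) = 48.8 × 0.8525 = 41.60 mg/L, and at the critical point k_a D_c = k_1 L, so D_c = (0.166/1.96) × 41.60 = 3.523 mg/L.

t_c ≈ 0.961 d; D_c ≈ 3.52 mg/L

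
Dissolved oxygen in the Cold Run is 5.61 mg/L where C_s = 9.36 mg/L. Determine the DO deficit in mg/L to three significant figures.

D = C_s − C = 9.36 − 5.61 = 3.75 mg/L.

D ≈ 3.75 mg/L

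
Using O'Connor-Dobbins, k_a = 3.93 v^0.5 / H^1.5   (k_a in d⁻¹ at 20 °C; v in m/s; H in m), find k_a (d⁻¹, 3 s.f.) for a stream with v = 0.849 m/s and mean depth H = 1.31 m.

k_a = 3.93 × 0.849^0.5 / 1.31^1.5 = 3.93 × 0.9214 / 1.499 = 2.415 d⁻¹.

k_a ≈ 2.42 d⁻¹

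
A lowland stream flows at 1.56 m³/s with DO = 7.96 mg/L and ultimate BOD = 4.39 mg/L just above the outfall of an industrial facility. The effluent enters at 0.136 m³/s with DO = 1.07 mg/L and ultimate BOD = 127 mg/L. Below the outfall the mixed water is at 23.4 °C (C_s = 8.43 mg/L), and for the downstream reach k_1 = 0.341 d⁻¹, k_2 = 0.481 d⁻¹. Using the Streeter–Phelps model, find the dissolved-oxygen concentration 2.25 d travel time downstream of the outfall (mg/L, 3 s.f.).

DO ≈ 3.74 mg/L

Mixed DO = (1.56×7.96 + 0.136×1.07)/(1.56+0.136) = 12.56/1.696 = 7.407 mg/L.
Mixed L₀ = (1.56×4.39 + 0.136×127)/(1.696) = 24.12/1.696 = 14.22 mg/L.
Initial deficit D₀ = C_s − DO₀ = 8.43 − 7.407 = 1.023 mg/L.
D(2.25) = [0.341×14.22/(0.481−0.341)](e^(−0.341×2.25) − e^(−0.481×2.25)) + 1.023 e^(−0.481×2.25)
= 34.64 × (0.4643 − 0.3388) + 1.023 × 0.3388 = 4.692 mg/L.
DO = 8.43 − 4.692 = 3.738 mg/L.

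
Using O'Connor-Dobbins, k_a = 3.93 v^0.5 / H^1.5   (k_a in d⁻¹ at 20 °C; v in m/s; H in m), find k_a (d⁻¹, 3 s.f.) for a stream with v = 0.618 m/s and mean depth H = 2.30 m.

k_a = 3.93 × 0.618^0.5 / 2.30^1.5 = 3.93 × 0.7861 / 3.488 = 0.8857 d⁻¹.

k_a ≈ 0.886 d⁻¹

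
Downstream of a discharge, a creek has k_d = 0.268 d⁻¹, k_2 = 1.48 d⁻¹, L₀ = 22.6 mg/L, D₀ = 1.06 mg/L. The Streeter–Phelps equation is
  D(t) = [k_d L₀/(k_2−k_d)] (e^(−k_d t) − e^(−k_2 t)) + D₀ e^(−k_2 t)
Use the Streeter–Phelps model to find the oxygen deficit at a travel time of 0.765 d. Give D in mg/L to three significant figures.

D ≈ 2.80 mg/L

k_d L₀/(k_2−k_d) = 0.268×22.6/(1.48−0.268) = 6.057/1.212 = 4.997 mg/L.
e^(−k_d t) = e^(−0.268×0.7650) = 0.8146; e^(−k_2 t) = e^(−1.48×0.7650) = 0.3223.
D = 4.997 × (0.8146 − 0.3223) + 1.06 × 0.3223 = 2.460 + 0.3417 = 2.802 mg/L.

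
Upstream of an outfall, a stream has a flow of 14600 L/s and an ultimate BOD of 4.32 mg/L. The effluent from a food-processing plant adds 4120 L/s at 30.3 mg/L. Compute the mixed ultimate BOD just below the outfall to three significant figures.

Flow-weighted mixing: C = (Q_r C_r + Q_w C_w)/(Q_r + Q_w)
= (14600×4.32 + 4120×30.3)/(14600 + 4120) = 187900/18720 = 10.04 mg/L.

10.0 mg/L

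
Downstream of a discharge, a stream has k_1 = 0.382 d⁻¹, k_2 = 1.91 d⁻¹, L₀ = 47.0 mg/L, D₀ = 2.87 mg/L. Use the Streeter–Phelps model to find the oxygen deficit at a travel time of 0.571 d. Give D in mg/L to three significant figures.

D ≈ 6.46 mg/L

k_1 L₀/(k_2−k_1) = 0.382×47.0/(1.91−0.382) = 17.95/1.528 = 11.75 mg/L.
e^(−k_1 t) = e^(−0.382×0.5710) = 0.8040; e^(−k_2 t) = e^(−1.91×0.5710) = 0.3360.
D = 11.75 × (0.8040 − 0.3360) + 2.87 × 0.3360 = 5.499 + 0.9644 = 6.464 mg/L.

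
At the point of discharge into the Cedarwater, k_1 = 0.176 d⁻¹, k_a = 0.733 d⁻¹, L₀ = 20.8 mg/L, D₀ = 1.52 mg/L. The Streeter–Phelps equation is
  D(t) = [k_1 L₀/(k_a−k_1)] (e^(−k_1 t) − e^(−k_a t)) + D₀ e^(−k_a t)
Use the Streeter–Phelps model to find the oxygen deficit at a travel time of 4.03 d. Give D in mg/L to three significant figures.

k_1 L₀/(k_a−k_1) = 0.176×20.8/(0.733−0.176) = 3.661/0.5570 = 6.572 mg/L.
e^(−k_1 t) = e^(−0.176×4.030) = 0.4920; e^(−k_a t) = e^(−0.733×4.030) = 0.05213.
D = 6.572 × (0.4920 − 0.05213) + 1.52 × 0.05213 = 2.891 + 0.07924 = 2.970 mg/L.

D ≈ 2.97 mg/L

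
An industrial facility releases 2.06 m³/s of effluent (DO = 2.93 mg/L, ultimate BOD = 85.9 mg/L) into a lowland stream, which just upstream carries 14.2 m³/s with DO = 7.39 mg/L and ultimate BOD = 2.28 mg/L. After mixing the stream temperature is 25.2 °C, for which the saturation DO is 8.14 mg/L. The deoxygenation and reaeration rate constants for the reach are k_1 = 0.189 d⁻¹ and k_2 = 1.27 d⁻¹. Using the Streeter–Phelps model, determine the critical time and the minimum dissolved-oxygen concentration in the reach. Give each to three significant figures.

t_c ≈ 0.950 d; minimum DO ≈ 6.54 mg/L

Mixed DO = (14.2×7.39 + 2.06×2.93)/(14.2+2.06) = 111.0/16.26 = 6.825 mg/L.
Mixed L₀ = (14.2×2.28 + 2.06×85.9)/(16.26) = 209.3/16.26 = 12.87 mg/L.
Initial deficit D₀ = C_s − DO₀ = 8.14 − 6.825 = 1.315 mg/L.
t_c = (1/1.081) ln[(1.27/0.189)(1 − 1.315×1.081/(0.189×12.87))] = 0.9251 × ln(2.794) = 0.9504 d.
D_c = (0.189/1.27) × 12.87 × e^(−0.189×0.9504) = 0.1488 × 12.87 × 0.8356 = 1.601 mg/L.
Minimum DO = 8.14 − 1.601 = 6.539 mg/L.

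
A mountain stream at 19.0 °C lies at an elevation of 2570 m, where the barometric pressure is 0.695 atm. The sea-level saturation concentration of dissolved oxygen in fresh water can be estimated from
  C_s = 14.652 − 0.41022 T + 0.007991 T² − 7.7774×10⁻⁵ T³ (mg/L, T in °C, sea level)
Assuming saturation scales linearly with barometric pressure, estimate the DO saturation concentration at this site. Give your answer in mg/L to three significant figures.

At sea level: C_s = 14.652 − 0.41022×19.0 + 0.007991×19.0² − 7.7774×10⁻⁵×19.0³ = 9.209 mg/L.
Pressure correction: C_s' = 9.209 × 0.695 = 6.400 mg/L.

C_s ≈ 6.40 mg/L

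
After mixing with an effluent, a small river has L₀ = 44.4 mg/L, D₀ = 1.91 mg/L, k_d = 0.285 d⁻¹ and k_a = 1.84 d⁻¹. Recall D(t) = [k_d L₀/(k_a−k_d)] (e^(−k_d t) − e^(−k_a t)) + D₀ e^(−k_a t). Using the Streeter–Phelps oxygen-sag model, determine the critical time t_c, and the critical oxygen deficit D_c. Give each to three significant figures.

t_c = [1/(k_a−k_d)] ln[(k_a/k_d)(1 − D₀(k_a−k_d)/(k_d L₀))]
= [1/(1.84−0.285)] ln[(1.84/0.285)(1 − 1.91×1.555/(0.285×44.4))]
= (1/1.555) ln[6.456 × 0.7653] = 0.6431 × ln(4.941) = 0.6431 × 1.598 = 1.027 d.
D_c = (k_d/k_a) L₀ e^(−k_d t_c) = (0.285/1.84) × 44.4 × e^(−0.285×1.027) = 0.1549 × 44.4 × 0.7462 = 5.132 mg/L.

t_c ≈ 1.03 d; D_c ≈ 5.13 mg/L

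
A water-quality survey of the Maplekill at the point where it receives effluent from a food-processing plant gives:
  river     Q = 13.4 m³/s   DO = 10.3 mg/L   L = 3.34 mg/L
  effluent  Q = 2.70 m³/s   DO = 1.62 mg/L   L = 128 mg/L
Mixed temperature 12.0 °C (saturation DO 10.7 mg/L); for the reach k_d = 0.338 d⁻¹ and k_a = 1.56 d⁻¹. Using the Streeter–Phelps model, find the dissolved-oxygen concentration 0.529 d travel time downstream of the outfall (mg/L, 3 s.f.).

DO ≈ 7.22 mg/L

Mixed DO = (13.4×10.3 + 2.70×1.62)/(13.4+2.70) = 142.4/16.10 = 8.844 mg/L.
Mixed L₀ = (13.4×3.34 + 2.70×128)/(16.10) = 390.4/16.10 = 24.25 mg/L.
Initial deficit D₀ = C_s − DO₀ = 10.7 − 8.844 = 1.856 mg/L.
D(0.529) = [0.338×24.25/(1.56−0.338)](e^(−0.338×0.529) − e^(−1.56×0.529)) + 1.856 e^(−1.56×0.529)
= 6.706 × (0.8363 − 0.4381) + 1.856 × 0.4381 = 3.483 mg/L.
DO = 10.7 − 3.483 = 7.217 mg/L.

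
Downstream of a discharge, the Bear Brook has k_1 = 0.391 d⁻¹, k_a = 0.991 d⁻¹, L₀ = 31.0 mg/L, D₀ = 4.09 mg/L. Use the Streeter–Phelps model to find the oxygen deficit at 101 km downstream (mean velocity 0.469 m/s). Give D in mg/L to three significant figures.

D ≈ 6.26 mg/L

Travel time t = x/v = 101 km / (0.469 m/s) = 101000 m / 0.469 m/s = 215400 s = 2.492 d.
k_1 L₀/(k_a−k_1) = 0.391×31.0/(0.991−0.391) = 12.12/0.6000 = 20.20 mg/L.
e^(−k_1 t) = e^(−0.391×2.492) = 0.3774; e^(−k_a t) = e^(−0.991×2.492) = 0.08458.
D = 20.20 × (0.3774 − 0.08458) + 4.09 × 0.08458 = 5.915 + 0.3459 = 6.261 mg/L.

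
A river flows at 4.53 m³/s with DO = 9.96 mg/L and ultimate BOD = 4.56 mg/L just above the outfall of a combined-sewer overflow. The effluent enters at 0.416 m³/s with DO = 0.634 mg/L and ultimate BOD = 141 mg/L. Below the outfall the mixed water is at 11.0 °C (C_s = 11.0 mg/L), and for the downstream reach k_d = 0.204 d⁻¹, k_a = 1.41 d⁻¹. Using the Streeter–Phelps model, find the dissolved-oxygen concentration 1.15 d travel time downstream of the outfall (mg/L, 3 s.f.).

DO ≈ 9.03 mg/L

Mixed DO = (4.53×9.96 + 0.416×0.634)/(4.53+0.416) = 45.38/4.946 = 9.176 mg/L.
Mixed L₀ = (4.53×4.56 + 0.416×141)/(4.946) = 79.31/4.946 = 16.04 mg/L.
Initial deficit D₀ = C_s − DO₀ = 11.0 − 9.176 = 1.824 mg/L.
D(1.15) = [0.204×16.04/(1.41−0.204)](e^(−0.204×1.15) − e^(−1.41×1.15)) + 1.824 e^(−1.41×1.15)
= 2.713 × (0.7909 − 0.1976) + 1.824 × 0.1976 = 1.970 mg/L.
DO = 11.0 − 1.970 = 9.030 mg/L.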